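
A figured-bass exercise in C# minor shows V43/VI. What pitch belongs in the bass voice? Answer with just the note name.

The applied chord V43/VI is rooted on E: E-G#-B-D.
The figure 43 means second inversion — the fifth is in the bass.

B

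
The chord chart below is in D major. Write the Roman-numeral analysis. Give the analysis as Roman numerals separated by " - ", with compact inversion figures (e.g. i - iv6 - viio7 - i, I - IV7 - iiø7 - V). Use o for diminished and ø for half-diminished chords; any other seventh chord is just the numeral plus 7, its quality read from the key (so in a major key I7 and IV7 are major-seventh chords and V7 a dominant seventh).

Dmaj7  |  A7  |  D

I7 - V7 - I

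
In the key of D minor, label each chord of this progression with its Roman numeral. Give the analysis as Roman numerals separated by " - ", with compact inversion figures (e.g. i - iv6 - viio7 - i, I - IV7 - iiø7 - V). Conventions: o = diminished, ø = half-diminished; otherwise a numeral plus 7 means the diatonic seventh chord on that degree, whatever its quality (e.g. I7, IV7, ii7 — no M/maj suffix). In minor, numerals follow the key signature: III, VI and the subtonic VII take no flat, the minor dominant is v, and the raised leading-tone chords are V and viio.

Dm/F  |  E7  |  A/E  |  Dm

i6 - V7/V - V64 - i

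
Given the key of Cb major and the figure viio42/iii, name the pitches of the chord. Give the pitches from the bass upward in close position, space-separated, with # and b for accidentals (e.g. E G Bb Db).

viio42/iii is a secondary leading-tone chord. The target iii is Eb in Cb major; the applied chord is rooted a semitone below, on D.
Building a fully diminished seventh chord on D gives D-F-Ab-Cb.
With the 42 figure the chord is in third inversion; from the bass Cb upward in close position it reads Cb-D-F-Ab.

Cb D F Ab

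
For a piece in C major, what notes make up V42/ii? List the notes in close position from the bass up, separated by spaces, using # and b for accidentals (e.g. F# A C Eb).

V42/ii is a secondary dominant — the dominant seventh of ii. ii in C major is D, so the applied chord's root is A, a perfect fifth above.
Building a dominant seventh chord on A gives A-C#-E-G.
With the 42 figure the chord is in third inversion; from the bass G upward in close position it reads G-A-C#-E.

G A C# E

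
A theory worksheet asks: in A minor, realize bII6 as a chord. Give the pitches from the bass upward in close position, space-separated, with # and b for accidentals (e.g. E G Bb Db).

D F Bb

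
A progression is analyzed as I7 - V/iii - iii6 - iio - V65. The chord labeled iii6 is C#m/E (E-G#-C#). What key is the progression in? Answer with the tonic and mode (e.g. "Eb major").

A major

The anchor chord is a minor triad on C#, labeled iii6.
iii6 on C# implies C# is the mediant; that puts the tonic at A, and the lowercase numeral fits major mode.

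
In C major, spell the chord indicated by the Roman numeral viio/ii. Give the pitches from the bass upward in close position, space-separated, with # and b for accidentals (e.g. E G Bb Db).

C# E G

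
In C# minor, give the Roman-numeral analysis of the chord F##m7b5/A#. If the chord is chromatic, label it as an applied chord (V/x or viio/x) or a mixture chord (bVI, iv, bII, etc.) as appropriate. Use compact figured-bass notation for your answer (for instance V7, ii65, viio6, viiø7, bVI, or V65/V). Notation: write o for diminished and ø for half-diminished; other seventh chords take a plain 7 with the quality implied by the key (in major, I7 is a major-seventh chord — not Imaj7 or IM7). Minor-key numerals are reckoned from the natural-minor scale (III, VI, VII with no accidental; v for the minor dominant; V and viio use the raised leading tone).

viiø65/V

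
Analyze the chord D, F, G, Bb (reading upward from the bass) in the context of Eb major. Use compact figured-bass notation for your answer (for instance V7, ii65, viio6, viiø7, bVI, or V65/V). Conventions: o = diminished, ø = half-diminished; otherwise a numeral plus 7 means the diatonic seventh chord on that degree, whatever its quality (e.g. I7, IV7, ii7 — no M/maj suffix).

iii43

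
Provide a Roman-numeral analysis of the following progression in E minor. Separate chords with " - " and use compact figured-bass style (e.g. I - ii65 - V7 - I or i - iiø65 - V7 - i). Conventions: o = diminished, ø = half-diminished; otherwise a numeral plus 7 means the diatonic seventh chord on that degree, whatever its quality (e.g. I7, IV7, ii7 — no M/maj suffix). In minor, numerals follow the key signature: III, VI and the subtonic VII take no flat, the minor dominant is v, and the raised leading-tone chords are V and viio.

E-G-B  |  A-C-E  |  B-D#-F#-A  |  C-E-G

E-G-B has root E, degree 1 in E minor, so i.
A-C-E: root A is the subdominant; minor triad there is iv.
B-D#-F#-A: root B is the dominant; dominant seventh chord there is V7.
C-E-G has root C, degree 6 in E minor, so VI.

i - iv - V7 - VI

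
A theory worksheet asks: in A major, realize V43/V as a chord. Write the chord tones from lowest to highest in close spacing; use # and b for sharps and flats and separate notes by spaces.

F# A B D#

The slash means an applied dominant: we want the dominant of V. In A major, V is E major, and its dominant is built on B.
Building a dominant seventh chord on B gives B-D#-F#-A.
The figured bass 43 indicates second inversion, placing the fifth (F#) in the bass: F#-A-B-D#.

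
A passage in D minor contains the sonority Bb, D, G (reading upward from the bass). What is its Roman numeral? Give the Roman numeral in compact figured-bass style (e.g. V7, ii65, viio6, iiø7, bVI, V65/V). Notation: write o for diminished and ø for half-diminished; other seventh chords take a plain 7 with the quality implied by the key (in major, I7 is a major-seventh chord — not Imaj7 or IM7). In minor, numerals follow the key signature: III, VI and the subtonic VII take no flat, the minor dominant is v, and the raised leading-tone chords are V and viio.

iv6

Stacked in thirds the chord is G-Bb-D: a minor triad on G.
In D minor, G is the subdominant; the diatonic minor triad there is iv.
With Bb in the bass the chord is in first inversion, so the figured bass is 6.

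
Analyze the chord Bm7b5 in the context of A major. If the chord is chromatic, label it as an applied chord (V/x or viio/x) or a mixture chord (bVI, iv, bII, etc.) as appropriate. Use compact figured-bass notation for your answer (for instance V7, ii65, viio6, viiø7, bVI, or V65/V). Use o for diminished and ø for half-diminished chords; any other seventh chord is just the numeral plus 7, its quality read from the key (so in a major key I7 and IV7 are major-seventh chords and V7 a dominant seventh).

iiø7

The pitches B-D-F-A form a half-diminished seventh chord rooted on B.
B is the second degree of A major. This is the half-diminished supertonic seventh, borrowed from the parallel minor.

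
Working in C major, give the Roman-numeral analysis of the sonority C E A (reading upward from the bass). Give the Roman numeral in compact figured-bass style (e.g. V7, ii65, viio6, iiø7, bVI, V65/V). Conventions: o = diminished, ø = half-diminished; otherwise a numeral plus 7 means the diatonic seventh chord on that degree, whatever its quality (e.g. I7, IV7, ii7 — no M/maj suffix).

The pitches A-C-E form a minor triad rooted on A.
In C major, A is the submediant; the diatonic minor triad there is vi.
With C in the bass the chord is in first inversion, so the figured bass is 6.

vi6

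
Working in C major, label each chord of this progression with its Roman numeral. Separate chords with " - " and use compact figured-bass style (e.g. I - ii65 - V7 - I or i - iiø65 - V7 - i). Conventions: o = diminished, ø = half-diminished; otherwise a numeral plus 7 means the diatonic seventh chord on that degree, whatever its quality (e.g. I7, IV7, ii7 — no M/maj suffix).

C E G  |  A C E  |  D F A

I - vi - ii

C-E-G: root C is the tonic; major triad there is I.
A-C-E: root A is the submediant; minor triad there is vi.
D-F-A: minor triad on D = scale degree 2 → ii.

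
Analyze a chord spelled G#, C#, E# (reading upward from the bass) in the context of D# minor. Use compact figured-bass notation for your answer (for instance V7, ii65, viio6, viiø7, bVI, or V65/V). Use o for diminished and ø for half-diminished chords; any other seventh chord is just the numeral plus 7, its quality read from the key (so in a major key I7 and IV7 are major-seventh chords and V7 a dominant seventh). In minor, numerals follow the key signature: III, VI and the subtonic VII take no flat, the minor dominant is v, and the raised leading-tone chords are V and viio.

Stacked in thirds the chord is C#-E#-G#: a major triad on C#.
C# is scale degree 7 in D# minor, and a major triad on that degree is written VII.
With G# in the bass the chord is in second inversion, so the figured bass is 64.

VII64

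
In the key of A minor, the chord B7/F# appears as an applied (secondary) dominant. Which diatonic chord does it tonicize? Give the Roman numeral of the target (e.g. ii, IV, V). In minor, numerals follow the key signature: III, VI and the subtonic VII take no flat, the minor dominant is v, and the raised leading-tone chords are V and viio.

The chord is a dominant seventh chord on B.
A dominant resolves down a perfect fifth: B → E. In A minor, E is scale degree 5, i.e. V.

V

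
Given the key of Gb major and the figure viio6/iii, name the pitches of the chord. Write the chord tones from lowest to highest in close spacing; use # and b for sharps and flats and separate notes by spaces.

viio6/iii is a secondary leading-tone chord. The target iii is Bb in Gb major; the applied chord is rooted a semitone below, on A.
Building a diminished triad on A gives A-C-Eb.
With the 6 figure the chord is in first inversion; from the bass C upward in close position it reads C-Eb-A.

C Eb A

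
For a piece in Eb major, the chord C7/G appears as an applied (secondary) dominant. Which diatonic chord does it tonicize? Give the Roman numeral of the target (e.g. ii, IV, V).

The chord is a dominant seventh chord on C.
A dominant resolves down a perfect fifth: C → F. In Eb major, F is scale degree 2, i.e. ii.

ii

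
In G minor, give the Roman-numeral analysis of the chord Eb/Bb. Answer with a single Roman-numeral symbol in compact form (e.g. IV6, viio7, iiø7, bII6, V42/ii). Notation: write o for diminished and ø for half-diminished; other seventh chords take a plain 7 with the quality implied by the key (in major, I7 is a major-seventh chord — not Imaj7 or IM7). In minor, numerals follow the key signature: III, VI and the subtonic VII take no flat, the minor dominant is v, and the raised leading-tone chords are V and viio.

VI64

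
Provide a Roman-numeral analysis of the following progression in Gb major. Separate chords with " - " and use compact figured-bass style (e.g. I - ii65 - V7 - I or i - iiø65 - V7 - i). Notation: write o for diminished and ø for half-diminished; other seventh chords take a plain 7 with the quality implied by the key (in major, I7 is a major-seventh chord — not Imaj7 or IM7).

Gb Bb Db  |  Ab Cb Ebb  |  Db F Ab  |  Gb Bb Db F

I - iio - V - I7

Gb-Bb-Db has root Gb, degree 1 in Gb major, so I.
Ab-Cb-Ebb is non-diatonic — iio, a mixture chord from Gb minor.
Db-F-Ab has root Db, degree 5 in Gb major, so V.
Gb-Bb-Db-F has root Gb, degree 1 in Gb major, so I7.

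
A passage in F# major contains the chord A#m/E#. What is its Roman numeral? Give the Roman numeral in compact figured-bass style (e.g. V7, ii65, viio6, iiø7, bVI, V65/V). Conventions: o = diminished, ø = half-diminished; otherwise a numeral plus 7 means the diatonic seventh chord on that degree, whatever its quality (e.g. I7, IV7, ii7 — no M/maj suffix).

iii64

The pitches A#-C#-E# form a minor triad rooted on A#.
In F# major, A# is the mediant; the diatonic minor triad there is iii.
With E# in the bass the chord is in second inversion, so the figured bass is 64.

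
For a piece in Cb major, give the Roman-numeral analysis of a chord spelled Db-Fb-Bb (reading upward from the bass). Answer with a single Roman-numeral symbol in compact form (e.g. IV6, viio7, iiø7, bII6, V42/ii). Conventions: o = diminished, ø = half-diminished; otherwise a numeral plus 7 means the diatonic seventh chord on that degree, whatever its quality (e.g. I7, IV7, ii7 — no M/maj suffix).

viio6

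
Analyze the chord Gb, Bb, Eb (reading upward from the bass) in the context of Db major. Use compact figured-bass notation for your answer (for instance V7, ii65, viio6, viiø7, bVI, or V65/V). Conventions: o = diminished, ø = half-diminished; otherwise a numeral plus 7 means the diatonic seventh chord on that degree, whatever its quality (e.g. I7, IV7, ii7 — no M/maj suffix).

ii6

Stacked in thirds the chord is Eb-Gb-Bb: a minor triad on Eb.
In Db major, Eb is the supertonic; the diatonic minor triad there is ii.
With Gb in the bass the chord is in first inversion, so the figured bass is 6.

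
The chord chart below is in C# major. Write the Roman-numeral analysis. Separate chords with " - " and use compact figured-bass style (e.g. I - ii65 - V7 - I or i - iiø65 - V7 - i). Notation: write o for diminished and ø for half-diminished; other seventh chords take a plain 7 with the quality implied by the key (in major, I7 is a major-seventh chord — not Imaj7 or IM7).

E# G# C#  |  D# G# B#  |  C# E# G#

I6 - V64 - I

E#-G#-C#: major triad on C# = scale degree 1 → I6.
D#-G#-B#: major triad on G# = scale degree 5 → V64.
C#-E#-G# has root C#, degree 1 in C# major, so I.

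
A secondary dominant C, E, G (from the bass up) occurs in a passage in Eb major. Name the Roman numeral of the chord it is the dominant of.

ii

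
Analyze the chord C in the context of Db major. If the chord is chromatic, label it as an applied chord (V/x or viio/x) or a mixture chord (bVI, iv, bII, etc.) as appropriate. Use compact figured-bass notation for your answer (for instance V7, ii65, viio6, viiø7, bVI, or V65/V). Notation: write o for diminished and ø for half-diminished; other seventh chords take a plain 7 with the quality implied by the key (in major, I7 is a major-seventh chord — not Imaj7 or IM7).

V/iii

Stacked in thirds the chord is C-E-G: a major triad on C.
C is not a diatonic chord root with this quality in Db major, but it lies a perfect fifth above F (iii), so the chord functions as an applied dominant of iii.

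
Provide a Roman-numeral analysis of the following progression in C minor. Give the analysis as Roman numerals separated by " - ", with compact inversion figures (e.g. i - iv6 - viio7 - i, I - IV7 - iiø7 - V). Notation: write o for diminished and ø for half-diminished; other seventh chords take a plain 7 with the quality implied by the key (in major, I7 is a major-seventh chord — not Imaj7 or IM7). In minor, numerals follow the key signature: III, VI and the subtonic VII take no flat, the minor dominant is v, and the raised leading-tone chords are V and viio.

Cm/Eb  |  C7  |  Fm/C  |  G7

Cm/Eb has root C, degree 1 in C minor, so i6.
C7: a dominant seventh chord on C, the applied dominant of iv → V7/iv.
Fm/C has root F, degree 4 in C minor, so iv64.
G7 has root G, degree 5 in C minor, so V7.

i6 - V7/iv - iv64 - V7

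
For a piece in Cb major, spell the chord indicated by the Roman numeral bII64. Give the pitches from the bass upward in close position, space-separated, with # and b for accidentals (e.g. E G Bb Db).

bII64 is the Neapolitan chord — a major triad on the lowered second degree. In Cb major that root is Dbb.
So the chord is Dbb-Fb-Abb, a major triad.
With the 64 figure the chord is in second inversion; from the bass Abb upward in close position it reads Abb-Dbb-Fb.

Abb Dbb Fb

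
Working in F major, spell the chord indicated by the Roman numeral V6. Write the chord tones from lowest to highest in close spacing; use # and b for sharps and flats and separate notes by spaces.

E G C

In F major, the dominant is C, and the diatonic chord built there is a major triad.
That chord is spelled C-E-G.
With the 6 figure the chord is in first inversion; from the bass E upward in close position it reads E-G-C.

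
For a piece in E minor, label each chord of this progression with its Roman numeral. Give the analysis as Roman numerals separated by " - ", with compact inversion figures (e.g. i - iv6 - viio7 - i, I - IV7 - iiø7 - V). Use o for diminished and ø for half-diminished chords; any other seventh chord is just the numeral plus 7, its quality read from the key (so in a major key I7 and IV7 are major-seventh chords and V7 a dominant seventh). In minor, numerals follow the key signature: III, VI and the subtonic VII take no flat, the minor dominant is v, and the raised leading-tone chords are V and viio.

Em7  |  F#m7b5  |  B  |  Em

Em7 has root E, degree 1 in E minor, so i7.
F#m7b5: root F# is the supertonic; half-diminished seventh chord there is iiø7.
B has root B, degree 5 in E minor, so V.
Em: minor triad on E = scale degree 1 → i.

i7 - iiø7 - V - i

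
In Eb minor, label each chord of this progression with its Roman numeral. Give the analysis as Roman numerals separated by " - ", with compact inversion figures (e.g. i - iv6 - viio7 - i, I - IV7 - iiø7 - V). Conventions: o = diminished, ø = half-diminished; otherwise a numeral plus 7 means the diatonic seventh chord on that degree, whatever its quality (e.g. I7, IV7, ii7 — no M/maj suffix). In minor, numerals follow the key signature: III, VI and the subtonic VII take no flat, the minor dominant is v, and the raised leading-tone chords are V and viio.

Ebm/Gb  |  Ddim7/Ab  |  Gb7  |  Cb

i6 - viio43 - V7/VI - VI

Ebm/Gb: root Eb is the tonic; minor triad there is i6.
Ddim7/Ab has root D, degree 7 in Eb minor, so viio43.
Gb7: a dominant seventh chord on Gb, the applied dominant of VI → V7/VI.
Cb: major triad on Cb = scale degree 6 → VI.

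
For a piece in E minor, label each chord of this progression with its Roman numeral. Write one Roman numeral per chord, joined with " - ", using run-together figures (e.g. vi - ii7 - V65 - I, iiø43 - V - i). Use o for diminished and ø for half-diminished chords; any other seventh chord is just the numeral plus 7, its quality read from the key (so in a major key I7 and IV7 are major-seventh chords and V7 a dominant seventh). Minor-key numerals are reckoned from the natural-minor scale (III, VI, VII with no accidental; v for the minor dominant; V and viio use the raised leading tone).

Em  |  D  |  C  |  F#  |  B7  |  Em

Em: minor triad on E = scale degree 1 → i.
D: major triad on D = scale degree 7 → VII.
C has root C, degree 6 in E minor, so VI.
F#: chromatic; F# is V of V, so V/V.
B7: root B is the dominant; dominant seventh chord there is V7.
Em has root E, degree 1 in E minor, so i.

i - VII - VI - V/V - V7 - i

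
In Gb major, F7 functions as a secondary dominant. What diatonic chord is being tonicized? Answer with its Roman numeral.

The chord is a dominant seventh chord on F.
A dominant resolves down a perfect fifth: F → Bb. In Gb major, Bb is scale degree 3, i.e. iii.

iii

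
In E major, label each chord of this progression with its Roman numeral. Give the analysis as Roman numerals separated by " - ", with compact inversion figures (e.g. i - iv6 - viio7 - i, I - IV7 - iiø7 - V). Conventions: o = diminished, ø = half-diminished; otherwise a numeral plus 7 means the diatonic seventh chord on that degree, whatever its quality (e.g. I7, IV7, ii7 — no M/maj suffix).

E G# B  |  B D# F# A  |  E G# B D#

I - V7 - I7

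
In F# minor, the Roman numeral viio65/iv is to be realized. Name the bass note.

The applied chord viio65/iv is rooted on A#: A#-C#-E-G.
The figure 65 means first inversion — the third is in the bass.

C#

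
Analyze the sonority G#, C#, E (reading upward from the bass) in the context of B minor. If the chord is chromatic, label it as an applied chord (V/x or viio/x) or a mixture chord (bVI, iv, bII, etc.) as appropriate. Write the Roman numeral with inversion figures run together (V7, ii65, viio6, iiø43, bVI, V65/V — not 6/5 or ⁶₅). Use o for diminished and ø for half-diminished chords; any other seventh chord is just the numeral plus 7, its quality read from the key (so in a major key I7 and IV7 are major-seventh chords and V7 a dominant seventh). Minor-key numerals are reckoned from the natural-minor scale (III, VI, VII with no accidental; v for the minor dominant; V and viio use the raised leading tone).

ii64

Stacked in thirds the chord is C#-E-G#: a minor triad on C#.
C# is the second degree of B minor. This is the minor supertonic, borrowed from the parallel major (the Dorian ii).
With G# in the bass the chord is in second inversion, so the figured bass is 64.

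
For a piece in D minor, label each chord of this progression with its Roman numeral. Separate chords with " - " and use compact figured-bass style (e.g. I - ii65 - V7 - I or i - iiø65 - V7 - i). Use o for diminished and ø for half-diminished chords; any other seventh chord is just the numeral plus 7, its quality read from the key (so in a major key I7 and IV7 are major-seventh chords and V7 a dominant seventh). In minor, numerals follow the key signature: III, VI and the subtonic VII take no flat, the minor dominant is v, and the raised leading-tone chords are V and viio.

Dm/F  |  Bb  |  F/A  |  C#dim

Dm/F has root D, degree 1 in D minor, so i6.
Bb has root Bb, degree 6 in D minor, so VI.
F/A: major triad on F = scale degree 3 → III6.
C#dim: root C# is the leading tone; diminished triad there is viio.

i6 - VI - III6 - viio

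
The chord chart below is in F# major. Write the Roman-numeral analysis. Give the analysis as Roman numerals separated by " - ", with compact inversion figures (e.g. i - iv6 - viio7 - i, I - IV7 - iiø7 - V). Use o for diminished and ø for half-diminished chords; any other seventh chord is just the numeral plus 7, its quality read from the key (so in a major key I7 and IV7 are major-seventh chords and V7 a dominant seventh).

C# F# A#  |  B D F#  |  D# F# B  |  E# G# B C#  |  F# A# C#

I64 - iv - IV6 - V65 - I

C#-F#-A# has root F#, degree 1 in F# major, so I64.
B-D-F#: minor triad on B — chromatic; iv (borrowed from the parallel minor).
D#-F#-B: major triad on B = scale degree 4 → IV6.
E#-G#-B-C#: dominant seventh chord on C# = scale degree 5 → V65.
F#-A#-C#: root F# is the tonic; major triad there is I.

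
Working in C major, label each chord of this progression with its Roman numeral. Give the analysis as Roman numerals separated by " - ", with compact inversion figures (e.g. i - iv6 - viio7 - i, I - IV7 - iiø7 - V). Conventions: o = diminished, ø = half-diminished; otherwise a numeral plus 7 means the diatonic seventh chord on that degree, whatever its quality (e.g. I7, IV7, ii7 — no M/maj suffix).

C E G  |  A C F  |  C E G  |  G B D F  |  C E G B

C-E-G: root C is the tonic; major triad there is I.
A-C-F: root F is the subdominant; major triad there is IV6.
C-E-G: root C is the tonic; major triad there is I.
G-B-D-F has root G, degree 5 in C major, so V7.
C-E-G-B has root C, degree 1 in C major, so I7.

I - IV6 - I - V7 - I7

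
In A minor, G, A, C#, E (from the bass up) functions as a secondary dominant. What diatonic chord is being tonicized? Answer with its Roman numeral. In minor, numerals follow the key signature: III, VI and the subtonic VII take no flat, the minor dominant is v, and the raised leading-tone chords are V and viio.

iv

The chord is a dominant seventh chord on A.
A dominant resolves down a perfect fifth: A → D. In A minor, D is scale degree 4, i.e. iv.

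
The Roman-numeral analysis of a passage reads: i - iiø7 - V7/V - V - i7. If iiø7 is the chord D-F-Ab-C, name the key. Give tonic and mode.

C minor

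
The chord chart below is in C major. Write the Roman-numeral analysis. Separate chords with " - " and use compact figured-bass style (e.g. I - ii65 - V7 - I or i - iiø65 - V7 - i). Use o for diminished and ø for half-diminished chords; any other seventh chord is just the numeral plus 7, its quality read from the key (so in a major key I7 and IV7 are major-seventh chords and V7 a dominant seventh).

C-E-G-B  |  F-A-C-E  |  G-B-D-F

C-E-G-B: root C is the tonic; major seventh chord there is I7.
F-A-C-E: root F is the subdominant; major seventh chord there is IV7.
G-B-D-F: dominant seventh chord on G = scale degree 5 → V7.

I7 - IV7 - V7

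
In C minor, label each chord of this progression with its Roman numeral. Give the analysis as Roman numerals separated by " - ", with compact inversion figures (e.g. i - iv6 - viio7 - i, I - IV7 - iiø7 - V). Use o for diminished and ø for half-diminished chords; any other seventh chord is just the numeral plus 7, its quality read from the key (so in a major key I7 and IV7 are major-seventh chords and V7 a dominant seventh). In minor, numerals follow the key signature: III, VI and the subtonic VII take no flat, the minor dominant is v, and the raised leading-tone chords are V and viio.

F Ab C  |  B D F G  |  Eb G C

iv - V65 - i6

F-Ab-C has root F, degree 4 in C minor, so iv.
B-D-F-G has root G, degree 5 in C minor, so V65.
Eb-G-C: minor triad on C = scale degree 1 → i6.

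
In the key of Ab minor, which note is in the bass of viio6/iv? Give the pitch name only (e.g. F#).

Eb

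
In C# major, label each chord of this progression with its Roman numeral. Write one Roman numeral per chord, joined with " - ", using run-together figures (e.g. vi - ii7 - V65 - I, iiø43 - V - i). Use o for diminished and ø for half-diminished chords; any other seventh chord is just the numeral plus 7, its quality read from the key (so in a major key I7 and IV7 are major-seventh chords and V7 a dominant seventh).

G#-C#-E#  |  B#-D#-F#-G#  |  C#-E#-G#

I64 - V65 - I

G#-C#-E#: major triad on C# = scale degree 1 → I64.
B#-D#-F#-G# has root G#, degree 5 in C# major, so V65.
C#-E#-G#: major triad on C# = scale degree 1 → I.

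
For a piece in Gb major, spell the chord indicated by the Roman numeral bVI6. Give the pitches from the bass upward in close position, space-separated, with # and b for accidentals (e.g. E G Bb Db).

bVI6 is a major triad on the lowered sixth degree, borrowed from the parallel minor. In Gb major that root is Ebb.
So the chord is Ebb-Gb-Bbb, a major triad.
The figured bass 6 indicates first inversion, placing the third (Gb) in the bass: Gb-Bbb-Ebb.

Gb Bbb Ebb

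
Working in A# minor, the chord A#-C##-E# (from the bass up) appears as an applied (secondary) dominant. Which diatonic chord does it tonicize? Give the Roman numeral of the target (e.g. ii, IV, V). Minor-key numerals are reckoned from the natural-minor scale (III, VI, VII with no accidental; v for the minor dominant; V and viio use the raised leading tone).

The chord is a major triad on A#.
A dominant resolves down a perfect fifth: A# → D#. In A# minor, D# is scale degree 4, i.e. iv.

iv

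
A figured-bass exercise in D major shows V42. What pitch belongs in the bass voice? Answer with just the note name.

V in D major has root A; the chord is A-C#-E-G.
The figure 42 means third inversion — the seventh is in the bass.

G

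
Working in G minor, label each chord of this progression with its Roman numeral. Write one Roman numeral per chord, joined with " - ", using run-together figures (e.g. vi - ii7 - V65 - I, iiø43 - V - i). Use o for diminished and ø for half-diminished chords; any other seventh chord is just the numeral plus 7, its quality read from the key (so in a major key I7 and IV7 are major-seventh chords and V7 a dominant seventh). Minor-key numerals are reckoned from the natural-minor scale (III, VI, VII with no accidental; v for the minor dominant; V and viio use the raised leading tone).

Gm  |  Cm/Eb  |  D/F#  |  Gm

i - iv6 - V6 - i

Gm has root G, degree 1 in G minor, so i.
Cm/Eb: minor triad on C = scale degree 4 → iv6.
D/F#: root D is the dominant; major triad there is V6.
Gm: minor triad on G = scale degree 1 → i.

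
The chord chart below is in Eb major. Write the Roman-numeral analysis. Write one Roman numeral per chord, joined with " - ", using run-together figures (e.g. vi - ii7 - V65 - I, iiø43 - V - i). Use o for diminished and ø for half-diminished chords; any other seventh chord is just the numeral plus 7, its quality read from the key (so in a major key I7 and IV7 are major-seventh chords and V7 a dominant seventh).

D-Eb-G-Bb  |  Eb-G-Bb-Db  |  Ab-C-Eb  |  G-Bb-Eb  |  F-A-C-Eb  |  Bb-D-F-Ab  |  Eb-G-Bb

I42 - V7/IV - IV - I6 - V7/V - V7 - I

D-Eb-G-Bb: major seventh chord on Eb = scale degree 1 → I42.
Eb-G-Bb-Db: chromatic; Eb is V of IV, so V7/IV.
Ab-C-Eb: major triad on Ab = scale degree 4 → IV.
G-Bb-Eb: root Eb is the tonic; major triad there is I6.
F-A-C-Eb: a dominant seventh chord on F, the applied dominant of V → V7/V.
Bb-D-F-Ab has root Bb, degree 5 in Eb major, so V7.
Eb-G-Bb: major triad on Eb = scale degree 1 → I.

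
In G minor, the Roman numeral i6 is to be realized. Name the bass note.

i in G minor has root G; the chord is G-Bb-D.
The figure 6 means first inversion — the third is in the bass.

Bb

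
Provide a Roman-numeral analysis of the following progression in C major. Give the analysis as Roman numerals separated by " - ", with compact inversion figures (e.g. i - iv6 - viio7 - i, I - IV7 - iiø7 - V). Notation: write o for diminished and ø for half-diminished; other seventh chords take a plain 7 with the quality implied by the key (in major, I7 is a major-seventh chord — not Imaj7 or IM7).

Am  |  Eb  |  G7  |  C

vi - bIII - V7 - I

Am has root A, degree 6 in C major, so vi.
Eb is non-diatonic — bIII, a mixture chord from C minor.
G7 has root G, degree 5 in C major, so V7.
C: root C is the tonic; major triad there is I.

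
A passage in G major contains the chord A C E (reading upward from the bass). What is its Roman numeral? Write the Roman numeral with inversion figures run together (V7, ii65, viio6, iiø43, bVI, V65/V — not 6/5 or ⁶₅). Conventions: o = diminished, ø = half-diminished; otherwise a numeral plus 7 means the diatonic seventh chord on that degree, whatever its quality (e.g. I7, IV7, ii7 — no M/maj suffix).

ii

The pitches A-C-E form a minor triad rooted on A.
In G major, A is the supertonic; the diatonic minor triad there is ii.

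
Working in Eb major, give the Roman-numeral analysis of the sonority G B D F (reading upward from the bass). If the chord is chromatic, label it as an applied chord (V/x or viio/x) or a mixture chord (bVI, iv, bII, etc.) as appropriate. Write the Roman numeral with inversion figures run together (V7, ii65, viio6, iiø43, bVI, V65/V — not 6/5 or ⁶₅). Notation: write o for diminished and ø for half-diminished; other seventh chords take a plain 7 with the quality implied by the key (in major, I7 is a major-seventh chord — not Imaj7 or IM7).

Stacked in thirds the chord is G-B-D-F: a dominant seventh chord on G.
G is not a diatonic chord root with this quality in Eb major, but it lies a perfect fifth above C (vi), so the chord functions as an applied dominant of vi.

V7/vi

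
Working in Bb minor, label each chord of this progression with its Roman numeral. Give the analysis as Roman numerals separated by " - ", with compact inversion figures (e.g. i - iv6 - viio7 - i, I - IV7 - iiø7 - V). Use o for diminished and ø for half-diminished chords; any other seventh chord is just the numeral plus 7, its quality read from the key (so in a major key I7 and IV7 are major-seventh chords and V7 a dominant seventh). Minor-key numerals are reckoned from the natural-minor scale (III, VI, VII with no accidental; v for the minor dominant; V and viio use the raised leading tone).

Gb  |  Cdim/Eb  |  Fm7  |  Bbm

VI - iio6 - v7 - i

Gb: root Gb is the submediant; major triad there is VI.
Cdim/Eb: root C is the supertonic; diminished triad there is iio6.
Fm7 has root F, degree 5 in Bb minor, so v7.
Bbm: root Bb is the tonic; minor triad there is i.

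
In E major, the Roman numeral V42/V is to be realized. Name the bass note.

E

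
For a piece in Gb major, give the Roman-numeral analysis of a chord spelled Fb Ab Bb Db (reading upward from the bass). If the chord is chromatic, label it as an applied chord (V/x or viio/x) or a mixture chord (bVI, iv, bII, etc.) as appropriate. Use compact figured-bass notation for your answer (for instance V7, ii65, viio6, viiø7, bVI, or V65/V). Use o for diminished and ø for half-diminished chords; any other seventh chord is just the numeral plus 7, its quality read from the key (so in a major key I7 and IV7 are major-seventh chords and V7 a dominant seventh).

Stacked in thirds the chord is Bb-Db-Fb-Ab: a half-diminished seventh chord on Bb.
Bb sits a half step below Cb (IV in Gb major); a diminished chord there is the applied leading-tone chord of IV.
With Fb in the bass the chord is in second inversion, so the figured bass is 43.

viiø43/IV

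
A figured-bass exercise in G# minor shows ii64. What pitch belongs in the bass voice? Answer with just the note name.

ii in G# minor has root A#; the chord is A#-C#-E#.
The figure 64 means second inversion — the fifth is in the bass.

E#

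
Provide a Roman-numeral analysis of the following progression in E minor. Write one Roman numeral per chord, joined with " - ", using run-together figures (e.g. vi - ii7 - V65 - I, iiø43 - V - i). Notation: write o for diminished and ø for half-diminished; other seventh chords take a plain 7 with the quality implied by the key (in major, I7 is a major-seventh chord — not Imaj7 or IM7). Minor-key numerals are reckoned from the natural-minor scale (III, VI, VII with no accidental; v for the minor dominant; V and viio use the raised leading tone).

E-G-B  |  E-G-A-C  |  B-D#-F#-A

E-G-B: root E is the tonic; minor triad there is i.
E-G-A-C has root A, degree 4 in E minor, so iv43.
B-D#-F#-A has root B, degree 5 in E minor, so V7.

i - iv43 - V7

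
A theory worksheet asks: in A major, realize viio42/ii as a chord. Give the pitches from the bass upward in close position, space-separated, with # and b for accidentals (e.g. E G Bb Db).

G A# C# E

The slash marks an applied leading-tone chord: viio of ii. In A major, ii is B, so the leading tone to it is A#, a half step below.
Building a fully diminished seventh chord on A# gives A#-C#-E-G.
The figured bass 42 indicates third inversion, placing the seventh (G) in the bass: G-A#-C#-E.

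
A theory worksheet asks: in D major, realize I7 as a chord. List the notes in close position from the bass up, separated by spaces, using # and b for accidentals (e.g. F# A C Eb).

D F# A C#

The numeral's case and figure indicate a major seventh chord. In D major its root, the tonic, is D.
That chord is spelled D-F#-A-C#.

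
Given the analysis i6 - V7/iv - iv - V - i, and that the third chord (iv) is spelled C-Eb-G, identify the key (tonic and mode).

G minor

iv is given as C-Eb-G — a minor triad with root C.
Counting down 3 scale steps from C places the tonic on G; a minor triad on degree 4 is diatonic only in minor.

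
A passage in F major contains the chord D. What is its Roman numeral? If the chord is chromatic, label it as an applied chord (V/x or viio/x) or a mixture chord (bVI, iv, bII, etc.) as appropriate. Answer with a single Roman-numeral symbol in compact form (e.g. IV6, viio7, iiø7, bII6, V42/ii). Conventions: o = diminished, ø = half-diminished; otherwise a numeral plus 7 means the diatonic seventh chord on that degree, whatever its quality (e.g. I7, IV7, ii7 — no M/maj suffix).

V/ii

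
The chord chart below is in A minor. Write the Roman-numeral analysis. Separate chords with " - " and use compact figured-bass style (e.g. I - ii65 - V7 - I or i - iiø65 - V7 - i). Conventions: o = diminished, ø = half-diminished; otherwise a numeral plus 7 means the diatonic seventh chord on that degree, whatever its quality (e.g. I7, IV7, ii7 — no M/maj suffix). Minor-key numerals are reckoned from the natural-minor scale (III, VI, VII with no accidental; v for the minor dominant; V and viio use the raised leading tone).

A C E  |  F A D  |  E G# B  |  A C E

i - iv6 - V - i

A-C-E: root A is the tonic; minor triad there is i.
F-A-D has root D, degree 4 in A minor, so iv6.
E-G#-B has root E, degree 5 in A minor, so V.
A-C-E: root A is the tonic; minor triad there is i.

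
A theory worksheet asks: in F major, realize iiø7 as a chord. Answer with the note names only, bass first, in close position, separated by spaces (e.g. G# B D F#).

G Bb Db F

iiø7 is the half-diminished supertonic seventh, borrowed from the parallel minor. In F major that root is G.
So the chord is G-Bb-Db-F.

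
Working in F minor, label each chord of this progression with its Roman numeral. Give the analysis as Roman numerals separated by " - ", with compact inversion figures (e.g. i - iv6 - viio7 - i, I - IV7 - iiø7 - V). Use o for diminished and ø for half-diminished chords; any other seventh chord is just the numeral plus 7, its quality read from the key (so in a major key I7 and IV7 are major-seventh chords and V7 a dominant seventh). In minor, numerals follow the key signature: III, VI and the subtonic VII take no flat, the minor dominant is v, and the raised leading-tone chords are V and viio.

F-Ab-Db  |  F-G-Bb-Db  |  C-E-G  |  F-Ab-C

F-Ab-Db: root Db is the submediant; major triad there is VI6.
F-G-Bb-Db: root G is the supertonic; half-diminished seventh chord there is iiø42.
C-E-G: root C is the dominant; major triad there is V.
F-Ab-C has root F, degree 1 in F minor, so i.

VI6 - iiø42 - V - i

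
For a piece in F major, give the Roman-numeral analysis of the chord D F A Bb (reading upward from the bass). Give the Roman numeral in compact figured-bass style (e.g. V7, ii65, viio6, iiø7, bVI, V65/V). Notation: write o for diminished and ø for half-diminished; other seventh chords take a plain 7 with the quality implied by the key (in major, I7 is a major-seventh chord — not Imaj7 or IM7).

The pitches Bb-D-F-A form a major seventh chord rooted on Bb.
In F major, Bb is the subdominant; the diatonic major seventh chord there is IV7.
With D in the bass the chord is in first inversion, so the figured bass is 65.

IV65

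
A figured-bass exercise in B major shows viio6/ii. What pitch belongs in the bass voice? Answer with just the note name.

D#

The applied chord viio6/ii is rooted on B#: B#-D#-F#.
The figure 6 means first inversion — the third is in the bass.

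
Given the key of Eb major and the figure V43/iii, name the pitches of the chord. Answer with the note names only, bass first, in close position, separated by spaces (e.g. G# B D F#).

A C D F#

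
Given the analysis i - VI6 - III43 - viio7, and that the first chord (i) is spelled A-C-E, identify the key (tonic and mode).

A minor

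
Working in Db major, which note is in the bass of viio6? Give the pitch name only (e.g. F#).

viio in Db major has root C; the chord is C-Eb-Gb.
The figure 6 means first inversion — the third is in the bass.

Eb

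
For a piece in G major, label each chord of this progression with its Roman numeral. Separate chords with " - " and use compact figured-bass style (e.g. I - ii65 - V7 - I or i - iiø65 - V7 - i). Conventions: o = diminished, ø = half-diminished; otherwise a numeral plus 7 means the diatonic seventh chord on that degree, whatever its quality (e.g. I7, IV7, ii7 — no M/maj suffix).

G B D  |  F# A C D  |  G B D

I - V65 - I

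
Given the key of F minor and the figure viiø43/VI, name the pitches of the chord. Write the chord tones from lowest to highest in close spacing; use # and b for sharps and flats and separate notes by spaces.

viiø43/VI is a secondary leading-tone chord. The target VI is Db in F minor; the applied chord is rooted a semitone below, on C.
Building a half-diminished seventh chord on C gives C-Eb-Gb-Bb.
The figured bass 43 indicates second inversion, placing the fifth (Gb) in the bass: Gb-Bb-C-Eb.

Gb Bb C Eb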